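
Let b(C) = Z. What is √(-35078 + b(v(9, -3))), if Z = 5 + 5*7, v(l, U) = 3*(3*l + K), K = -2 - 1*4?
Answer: I*√35038 ≈ 187.18*I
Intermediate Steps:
K = -6 (K = -2 - 4 = -6)
v(l, U) = -18 + 9*l (v(l, U) = 3*(3*l - 6) = 3*(-6 + 3*l) = -18 + 9*l)
Z = 40 (Z = 5 + 35 = 40)
b(C) = 40
√(-35078 + b(v(9, -3))) = √(-35078 + 40) = √(-35038) = I*√35038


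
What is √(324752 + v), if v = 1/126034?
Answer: 3*√573171733630594/126034 ≈ 569.87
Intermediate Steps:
v = 1/126034 ≈ 7.9344e-6
√(324752 + v) = √(324752 + 1/126034) = √(40929793569/126034) = 3*√573171733630594/126034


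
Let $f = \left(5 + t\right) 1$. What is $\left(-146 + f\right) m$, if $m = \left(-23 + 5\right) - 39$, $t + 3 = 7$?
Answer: $7809$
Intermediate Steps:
$t = 4$ ($t = -3 + 7 = 4$)
$f = 9$ ($f = \left(5 + 4\right) 1 = 9 \cdot 1 = 9$)
$m = -57$ ($m = -18 - 39 = -57$)
$\left(-146 + f\right) m = \left(-146 + 9\right) \left(-57\right) = \left(-137\right) \left(-57\right) = 7809$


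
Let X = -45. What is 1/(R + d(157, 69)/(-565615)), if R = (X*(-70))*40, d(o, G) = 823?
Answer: 565615/71267489177 ≈ 7.9365e-6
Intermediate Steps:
R = 126000 (R = -45*(-70)*40 = 3150*40 = 126000)
1/(R + d(157, 69)/(-565615)) = 1/(126000 + 823/(-565615)) = 1/(126000 + 823*(-1/565615)) = 1/(126000 - 823/565615) = 1/(71267489177/565615) = 565615/71267489177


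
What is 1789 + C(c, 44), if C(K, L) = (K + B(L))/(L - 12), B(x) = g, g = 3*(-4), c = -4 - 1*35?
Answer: 57197/32 ≈ 1787.4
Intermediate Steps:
c = -39 (c = -4 - 35 = -39)
g = -12
B(x) = -12
C(K, L) = (-12 + K)/(-12 + L) (C(K, L) = (K - 12)/(L - 12) = (-12 + K)/(-12 + L))
1789 + C(c, 44) = 1789 + (-12 - 39)/(-12 + 44) = 1789 - 51/32 = 57197/32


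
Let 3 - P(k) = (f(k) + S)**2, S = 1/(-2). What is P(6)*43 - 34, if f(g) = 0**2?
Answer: 337/4 ≈ 84.250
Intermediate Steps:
S = -1/2 ≈ -0.50000
f(g) = 0
P(k) = 11/4 (P(k) = 3 - (0 - 1/2)**2 = 3 - (-1/2)**2 = 3 - 1*1/4 = 3 - 1/4 = 11/4)
P(6)*43 - 34 = (11/4)*43 - 34 = 473/4 - 34 = 337/4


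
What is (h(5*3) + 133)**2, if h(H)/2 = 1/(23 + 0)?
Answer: 9369721/529 ≈ 17712.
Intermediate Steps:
h(H) = 2/23 (h(H) = 2/(23 + 0) = 2/23)
(h(5*3) + 133)**2 = (2/23 + 133)**2 = (3061/23)**2 = 9369721/529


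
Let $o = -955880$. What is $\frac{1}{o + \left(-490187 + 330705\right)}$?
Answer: $- \frac{1}{1115362} \approx -8.9657 \cdot 10^{-7}$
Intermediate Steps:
$\frac{1}{o + \left(-490187 + 330705\right)} = \frac{1}{-955880 + \left(-490187 + 330705\right)} = \frac{1}{-955880 - 159482} = \frac{1}{-1115362} = - \frac{1}{1115362}$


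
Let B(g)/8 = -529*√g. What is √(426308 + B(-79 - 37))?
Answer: 2*√(106577 - 2116*I*√29) ≈ 653.85 - 34.855*I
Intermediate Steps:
B(g) = -4232*√g (B(g) = 8*(-529*√g) = -4232*√g)
√(426308 + B(-79 - 37)) = √(426308 - 4232*√(-79 - 37)) = √(426308 - 8464*I*√29)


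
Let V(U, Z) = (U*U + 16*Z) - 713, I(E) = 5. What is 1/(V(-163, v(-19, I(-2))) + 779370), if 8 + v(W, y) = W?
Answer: 1/804794 ≈ 1.2426e-6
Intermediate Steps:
v(W, y) = -8 + W
V(U, Z) = -713 + U**2 + 16*Z (V(U, Z) = (U**2 + 16*Z) - 713 = -713 + U**2 + 16*Z)
1/(V(-163, v(-19, I(-2))) + 779370) = 1/((-713 + (-163)**2 + 16*(-8 - 19)) + 779370) = 1/((-713 + 26569 + 16*(-27)) + 779370) = 1/((-713 + 26569 - 432) + 779370) = 1/(25424 + 779370) = 1/804794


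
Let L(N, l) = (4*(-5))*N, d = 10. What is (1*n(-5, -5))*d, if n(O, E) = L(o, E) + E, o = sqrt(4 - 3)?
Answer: -250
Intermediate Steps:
o = 1 (o = sqrt(1) = 1)
L(N, l) = -20*N
n(O, E) = -20 + E (n(O, E) = -20*1 + E = -20 + E)
(1*n(-5, -5))*d = (1*(-20 - 5))*10 = (1*(-25))*10 = -25*10 = -250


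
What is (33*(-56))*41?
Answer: -75768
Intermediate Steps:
(33*(-56))*41 = -1848*41 = -75768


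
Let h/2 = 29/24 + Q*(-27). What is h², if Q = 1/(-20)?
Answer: 94249/3600 ≈ 26.180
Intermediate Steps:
Q = -1/20 ≈ -0.050000
h = 307/60 (h = 2*(29/24 - 1/20*(-27)) = 2*(29*(1/24) + 27/20) = 2*(29/24 + 27/20) = 2*(307/120) = 307/60 ≈ 5.1167)
h² = (307/60)² = 94249/3600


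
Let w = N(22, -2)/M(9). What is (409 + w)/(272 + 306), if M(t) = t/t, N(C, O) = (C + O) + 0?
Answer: 429/578 ≈ 0.74221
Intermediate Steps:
N(C, O) = C + O
M(t) = 1
w = 20 (w = (22 - 2)/1 = 20*1 = 20)
(409 + w)/(272 + 306) = (409 + 20)/(272 + 306) = 429/578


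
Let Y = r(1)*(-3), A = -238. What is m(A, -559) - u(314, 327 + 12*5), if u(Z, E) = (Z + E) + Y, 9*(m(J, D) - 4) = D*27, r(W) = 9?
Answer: -2347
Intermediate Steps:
m(J, D) = 4 + 3*D (m(J, D) = 4 + (D*27)/9 = 4 + (27*D)/9 = 4 + 3*D)
Y = -27 (Y = 9*(-3) = -27)
u(Z, E) = -27 + E + Z (u(Z, E) = (Z + E) - 27 = (E + Z) - 27 = -27 + E + Z)
m(A, -559) - u(314, 327 + 12*5) = (4 + 3*(-559)) - (-27 + (327 + 12*5) + 314) = (4 - 1677) - (-27 + (327 + 60) + 314) = -1673 - (-27 + 387 + 314) = -1673 - 1*674 = -1673 - 674 = -2347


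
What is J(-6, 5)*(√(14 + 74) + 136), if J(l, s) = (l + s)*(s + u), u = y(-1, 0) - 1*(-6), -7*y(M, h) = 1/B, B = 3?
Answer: -31280/21 - 460*√22/21 ≈ -1592.3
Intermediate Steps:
y(M, h) = -1/21 (y(M, h) = -⅐/3 = -⅐*⅓ = -1/21)
u = 125/21 (u = -1/21 - 1*(-6) = -1/21 + 6 = 125/21 ≈ 5.9524)
J(l, s) = (125/21 + s)*(l + s) (J(l, s) = (l + s)*(s + 125/21) = (l + s)*(125/21 + s) = (125/21 + s)*(l + s))
J(-6, 5)*(√(14 + 74) + 136) = (5² + (125/21)*(-6) + (125/21)*5 - 6*5)*(√(14 + 74) + 136) = (25 - 250/7 + 625/21 - 30)*(√88 + 136) = -230*(2*√22 + 136)/21 = -230*(136 + 2*√22)/21 = -31280/21 - 460*√22/21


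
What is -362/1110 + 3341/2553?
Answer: 12542/12765 ≈ 0.98253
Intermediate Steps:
-362/1110 + 3341/2553 = -362*1/1110 + 3341*(1/2553) = -181/555 + 3341/2553 = 12542/12765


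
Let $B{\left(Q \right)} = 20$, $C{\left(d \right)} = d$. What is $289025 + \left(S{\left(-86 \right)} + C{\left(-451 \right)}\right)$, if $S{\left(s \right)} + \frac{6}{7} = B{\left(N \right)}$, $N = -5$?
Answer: $\frac{2020152}{7} \approx 2.8859 \cdot 10^{5}$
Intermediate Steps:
$S{\left(s \right)} = \frac{134}{7}$ ($S{\left(s \right)} = - \frac{6}{7} + 20 = \frac{134}{7}$)
$289025 + \left(S{\left(-86 \right)} + C{\left(-451 \right)}\right) = 289025 + \left(\frac{134}{7} - 451\right) = 289025 - \frac{3023}{7} = \frac{2020152}{7}$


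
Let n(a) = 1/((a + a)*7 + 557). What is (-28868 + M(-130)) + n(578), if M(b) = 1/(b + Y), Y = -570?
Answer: -174775540349/6054300 ≈ -28868.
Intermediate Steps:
M(b) = 1/(-570 + b) (M(b) = 1/(b - 570) = 1/(-570 + b))
n(a) = 1/(557 + 14*a) (n(a) = 1/((2*a)*7 + 557) = 1/(14*a + 557) = 1/(557 + 14*a))
(-28868 + M(-130)) + n(578) = (-28868 + 1/(-570 - 130)) + 1/(557 + 14*578) = (-28868 + 1/(-700)) + 1/(557 + 8092) = (-28868 - 1/700) + 1/8649 = -20207601/700 + 1/8649 = -174775540349/6054300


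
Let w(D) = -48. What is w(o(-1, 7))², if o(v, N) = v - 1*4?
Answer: 2304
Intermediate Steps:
o(v, N) = -4 + v (o(v, N) = v - 4 = -4 + v)
w(o(-1, 7))² = (-48)² = 2304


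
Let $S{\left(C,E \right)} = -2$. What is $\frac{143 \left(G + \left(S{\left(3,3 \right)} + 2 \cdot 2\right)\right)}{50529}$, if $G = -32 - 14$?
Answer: $- \frac{6292}{50529} \approx -0.12452$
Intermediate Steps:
$G = -46$
$\frac{143 \left(G + \left(S{\left(3,3 \right)} + 2 \cdot 2\right)\right)}{50529} = \frac{143 \left(-46 + \left(-2 + 2 \cdot 2\right)\right)}{50529} = 143 \left(-46 + \left(-2 + 4\right)\right) \frac{1}{50529} = 143 \left(-46 + 2\right) \frac{1}{50529} = 143 \left(-44\right) \frac{1}{50529} = \left(-6292\right) \frac{1}{50529} = - \frac{6292}{50529}$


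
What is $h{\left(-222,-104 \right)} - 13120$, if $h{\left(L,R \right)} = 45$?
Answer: $-13075$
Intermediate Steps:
$h{\left(-222,-104 \right)} - 13120 = 45 - 13120 = -13075$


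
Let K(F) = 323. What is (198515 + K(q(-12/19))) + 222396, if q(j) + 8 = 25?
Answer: 421234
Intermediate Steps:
q(j) = 17 (q(j) = -8 + 25 = 17)
(198515 + K(q(-12/19))) + 222396 = (198515 + 323) + 222396 = 198838 + 222396 = 421234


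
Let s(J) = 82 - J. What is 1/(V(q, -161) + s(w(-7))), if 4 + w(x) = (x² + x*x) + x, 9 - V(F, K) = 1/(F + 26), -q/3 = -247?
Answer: 767/3067 ≈ 0.25008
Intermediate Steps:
q = 741 (q = -3*(-247) = 741)
V(F, K) = 9 - 1/(26 + F) (V(F, K) = 9 - 1/(F + 26) = 9 - 1/(26 + F))
w(x) = -4 + x + 2*x² (w(x) = -4 + ((x² + x*x) + x) = -4 + ((x² + x²) + x) = -4 + (2*x² + x) = -4 + (x + 2*x²) = -4 + x + 2*x²)
1/(V(q, -161) + s(w(-7))) = 1/((233 + 9*741)/(26 + 741) + (82 - (-4 - 7 + 2*(-7)²))) = 1/((233 + 6669)/767 + (82 - (-4 - 7 + 2*49))) = 1/((1/767)*6902 + (82 - (-4 - 7 + 98))) = 1/(6902/767 + (82 - 1*87)) = 1/(6902/767 + (82 - 87)) = 1/(6902/767 - 5) = 1/(3067/767) = 767/3067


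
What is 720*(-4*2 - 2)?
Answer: -7200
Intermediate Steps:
720*(-4*2 - 2) = 720*(-8 - 2) = 720*(-10) = -7200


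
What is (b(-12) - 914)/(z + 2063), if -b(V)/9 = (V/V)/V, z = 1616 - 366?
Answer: -3653/13252 ≈ -0.27566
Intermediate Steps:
z = 1250
b(V) = -9/V (b(V) = -9*V/V/V = -9/V)
(b(-12) - 914)/(z + 2063) = (-9/(-12) - 914)/(1250 + 2063) = (-9*(-1/12) - 914)/3313 = (¾ - 914)*(1/3313) = -3653/4*1/3313 = -3653/13252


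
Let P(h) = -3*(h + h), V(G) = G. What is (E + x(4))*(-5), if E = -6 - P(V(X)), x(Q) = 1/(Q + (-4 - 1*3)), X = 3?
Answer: -175/3 ≈ -58.333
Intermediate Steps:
P(h) = -6*h
x(Q) = 1/(-7 + Q) (x(Q) = 1/(Q + (-4 - 3)) = 1/(Q - 7) = 1/(-7 + Q))
E = 12 (E = -6 - (-6)*3 = -6 - 1*(-18) = -6 + 18 = 12)
(E + x(4))*(-5) = (12 + 1/(-7 + 4))*(-5) = (12 + 1/(-3))*(-5) = (12 - 1/3)*(-5) = (35/3)*(-5) = -175/3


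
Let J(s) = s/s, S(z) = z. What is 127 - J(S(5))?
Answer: 126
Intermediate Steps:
J(s) = 1
127 - J(S(5)) = 127 - 1*1 = 127 - 1 = 126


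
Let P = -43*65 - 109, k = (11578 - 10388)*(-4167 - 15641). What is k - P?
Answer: -23568616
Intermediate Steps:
k = -23571520 (k = 1190*(-19808) = -23571520)
P = -2904 (P = -2795 - 109 = -2904)
k - P = -23571520 - 1*(-2904) = -23571520 + 2904 = -23568616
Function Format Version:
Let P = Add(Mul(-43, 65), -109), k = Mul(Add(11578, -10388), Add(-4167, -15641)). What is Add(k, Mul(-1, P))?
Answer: -23568616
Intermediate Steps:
k = -23571520 (k = Mul(1190, -19808) = -23571520)
P = -2904 (P = Add(-2795, -109) = -2904)
Add(k, Mul(-1, P)) = Add(-23571520, Mul(-1, -2904)) = Add(-23571520, 2904) = -23568616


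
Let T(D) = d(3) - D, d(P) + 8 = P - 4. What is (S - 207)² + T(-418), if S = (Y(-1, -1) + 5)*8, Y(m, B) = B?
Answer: 31034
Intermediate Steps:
d(P) = -12 + P (d(P) = -8 + (P - 4) = -8 + (-4 + P) = -12 + P)
T(D) = -9 - D (T(D) = (-12 + 3) - D = -9 - D)
S = 32 (S = (-1 + 5)*8 = 4*8 = 32)
(S - 207)² + T(-418) = (32 - 207)² + (-9 - 1*(-418)) = (-175)² + (-9 + 418) = 30625 + 409 = 31034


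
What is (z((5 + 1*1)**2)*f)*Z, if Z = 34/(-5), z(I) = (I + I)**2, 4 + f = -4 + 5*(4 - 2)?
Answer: -352512/5 ≈ -70502.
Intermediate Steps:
f = 2 (f = -4 + (-4 + 5*(4 - 2)) = -4 + (-4 + 5*2) = -4 + (-4 + 10) = -4 + 6 = 2)
z(I) = 4*I**2 (z(I) = (2*I)**2 = 4*I**2)
Z = -34/5 (Z = 34*(-1/5) = -34/5 ≈ -6.8000)
(z((5 + 1*1)**2)*f)*Z = ((4*((5 + 1*1)**2)**2)*2)*(-34/5) = ((4*((5 + 1)**2)**2)*2)*(-34/5) = ((4*(6**2)**2)*2)*(-34/5) = ((4*36**2)*2)*(-34/5) = ((4*1296)*2)*(-34/5) = (5184*2)*(-34/5) = 10368*(-34/5) = -352512/5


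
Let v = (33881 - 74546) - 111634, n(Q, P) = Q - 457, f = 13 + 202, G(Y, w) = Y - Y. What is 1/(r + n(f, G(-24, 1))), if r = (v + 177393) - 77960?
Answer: -1/53108 ≈ -1.8830e-5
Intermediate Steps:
G(Y, w) = 0
f = 215
n(Q, P) = -457 + Q
v = -152299 (v = -40665 - 111634 = -152299)
r = -52866 (r = (-152299 + 177393) - 77960 = 25094 - 77960 = -52866)
1/(r + n(f, G(-24, 1))) = 1/(-52866 + (-457 + 215)) = 1/(-52866 - 242) = 1/(-53108) = -1/53108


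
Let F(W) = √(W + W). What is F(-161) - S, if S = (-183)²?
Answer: -33489 + I*√322 ≈ -33489.0 + 17.944*I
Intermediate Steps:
F(W) = √2*√W (F(W) = √(2*W) = √2*√W)
S = 33489
F(-161) - S = √2*√(-161) - 1*33489 = √2*(I*√161) - 33489 = I*√322 - 33489 = -33489 + I*√322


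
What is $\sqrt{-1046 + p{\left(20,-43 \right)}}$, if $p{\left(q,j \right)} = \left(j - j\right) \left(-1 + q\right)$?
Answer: $i \sqrt{1046} \approx 32.342 i$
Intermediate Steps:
$p{\left(q,j \right)} = 0$ ($p{\left(q,j \right)} = 0 \left(-1 + q\right) = 0$)
$\sqrt{-1046 + p{\left(20,-43 \right)}} = \sqrt{-1046 + 0} = \sqrt{-1046} = i \sqrt{1046}$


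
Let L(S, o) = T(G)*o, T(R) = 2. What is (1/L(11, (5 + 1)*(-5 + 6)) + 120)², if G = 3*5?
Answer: 2076481/144 ≈ 14420.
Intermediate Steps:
G = 15
L(S, o) = 2*o
(1/L(11, (5 + 1)*(-5 + 6)) + 120)² = (1/(2*((5 + 1)*(-5 + 6))) + 120)² = (1/(2*(6*1)) + 120)² = (1/(2*6) + 120)² = (1/12 + 120)² = (1441/12)² = 2076481/144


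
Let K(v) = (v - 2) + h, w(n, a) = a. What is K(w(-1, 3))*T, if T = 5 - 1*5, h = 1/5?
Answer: 0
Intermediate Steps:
h = ⅕ ≈ 0.20000
K(v) = -9/5 + v (K(v) = (v - 2) + ⅕ = (-2 + v) + ⅕ = -9/5 + v)
T = 0 (T = 5 - 5 = 0)
K(w(-1, 3))*T = (-9/5 + 3)*0 = (6/5)*0 = 0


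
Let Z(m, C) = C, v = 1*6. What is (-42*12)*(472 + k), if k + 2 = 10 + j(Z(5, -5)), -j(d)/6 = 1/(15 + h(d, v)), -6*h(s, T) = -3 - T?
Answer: -2659104/11 ≈ -2.4174e+5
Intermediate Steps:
v = 6
h(s, T) = ½ + T/6 (h(s, T) = -(-3 - T)/6 = ½ + T/6)
j(d) = -4/11 (j(d) = -6/(15 + (½ + (⅙)*6)) = -6/(15 + (½ + 1)) = -6/(15 + 3/2) = -6/33/2 = -6*2/33 = -4/11)
k = 84/11 (k = -2 + (10 - 4/11) = -2 + 106/11 = 84/11 ≈ 7.6364)
(-42*12)*(472 + k) = (-42*12)*(472 + 84/11) = -504*5276/11 = -2659104/11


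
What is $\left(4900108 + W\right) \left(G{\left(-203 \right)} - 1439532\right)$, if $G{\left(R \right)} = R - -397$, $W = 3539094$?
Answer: $-12146864128276$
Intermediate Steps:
$G{\left(R \right)} = 397 + R$ ($G{\left(R \right)} = R + 397 = 397 + R$)
$\left(4900108 + W\right) \left(G{\left(-203 \right)} - 1439532\right) = \left(4900108 + 3539094\right) \left(\left(397 - 203\right) - 1439532\right) = 8439202 \left(194 - 1439532\right) = 8439202 \left(-1439338\right) = -12146864128276$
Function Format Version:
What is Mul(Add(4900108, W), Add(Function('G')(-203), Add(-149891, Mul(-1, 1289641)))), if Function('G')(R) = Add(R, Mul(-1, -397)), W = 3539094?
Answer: -12146864128276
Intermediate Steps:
Function('G')(R) = Add(397, R) (Function('G')(R) = Add(R, 397) = Add(397, R))
Mul(Add(4900108, W), Add(Function('G')(-203), Add(-149891, Mul(-1, 1289641)))) = Mul(Add(4900108, 3539094), Add(Add(397, -203), Add(-149891, Mul(-1, 1289641)))) = Mul(8439202, Add(194, Add(-149891, -1289641))) = Mul(8439202, Add(194, -1439532)) = Mul(8439202, -1439338) = -12146864128276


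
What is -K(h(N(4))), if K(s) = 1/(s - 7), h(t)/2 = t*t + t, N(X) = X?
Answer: -1/33 ≈ -0.030303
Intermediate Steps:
h(t) = 2*t + 2*t² (h(t) = 2*(t*t + t) = 2*(t² + t) = 2*(t + t²) = 2*t + 2*t²)
K(s) = 1/(-7 + s)
-K(h(N(4))) = -1/(-7 + 2*4*(1 + 4)) = -1/(-7 + 2*4*5) = -1/(-7 + 40) = -1/33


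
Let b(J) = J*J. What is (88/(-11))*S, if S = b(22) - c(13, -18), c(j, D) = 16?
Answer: -3744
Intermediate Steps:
b(J) = J²
S = 468 (S = 22² - 1*16 = 484 - 16 = 468)
(88/(-11))*S = (88/(-11))*468 = (88*(-1/11))*468 = -8*468 = -3744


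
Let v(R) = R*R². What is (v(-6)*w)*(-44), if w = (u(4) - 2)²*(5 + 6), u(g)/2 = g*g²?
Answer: 1659740544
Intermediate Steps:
u(g) = 2*g³ (u(g) = 2*(g*g²) = 2*g³)
w = 174636 (w = (2*4³ - 2)²*(5 + 6) = (2*64 - 2)²*11 = (128 - 2)²*11 = 126²*11 = 15876*11 = 174636)
v(R) = R³
(v(-6)*w)*(-44) = ((-6)³*174636)*(-44) = -216*174636*(-44) = -37721376*(-44) = 1659740544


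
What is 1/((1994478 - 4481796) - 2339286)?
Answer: -1/4826604 ≈ -2.0718e-7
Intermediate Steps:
1/((1994478 - 4481796) - 2339286) = 1/(-2487318 - 2339286) = 1/(-4826604) = -1/4826604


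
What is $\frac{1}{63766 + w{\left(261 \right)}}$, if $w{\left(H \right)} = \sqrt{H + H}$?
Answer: $\frac{31883}{2033051117} - \frac{3 \sqrt{58}}{4066102234} \approx 1.5677 \cdot 10^{-5}$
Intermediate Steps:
$w{\left(H \right)} = \sqrt{2} \sqrt{H}$ ($w{\left(H \right)} = \sqrt{2 H} = \sqrt{2} \sqrt{H}$)
$\frac{1}{63766 + w{\left(261 \right)}} = \frac{1}{63766 + \sqrt{2} \sqrt{261}} = \frac{1}{63766 + \sqrt{2} \cdot 3 \sqrt{29}} = \frac{1}{63766 + 3 \sqrt{58}}$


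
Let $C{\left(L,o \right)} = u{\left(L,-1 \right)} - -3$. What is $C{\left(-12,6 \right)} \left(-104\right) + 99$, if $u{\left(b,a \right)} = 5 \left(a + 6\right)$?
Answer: $-2813$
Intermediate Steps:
$u{\left(b,a \right)} = 30 + 5 a$ ($u{\left(b,a \right)} = 5 \left(6 + a\right) = 30 + 5 a$)
$C{\left(L,o \right)} = 28$ ($C{\left(L,o \right)} = \left(30 + 5 \left(-1\right)\right) - -3 = \left(30 - 5\right) + 3 = 25 + 3 = 28$)
$C{\left(-12,6 \right)} \left(-104\right) + 99 = 28 \left(-104\right) + 99 = -2912 + 99 = -2813$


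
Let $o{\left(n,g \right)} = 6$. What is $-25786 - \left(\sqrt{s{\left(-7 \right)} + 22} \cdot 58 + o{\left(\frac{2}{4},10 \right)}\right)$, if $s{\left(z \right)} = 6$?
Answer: $-25792 - 116 \sqrt{7} \approx -26099.0$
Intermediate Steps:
$-25786 - \left(\sqrt{s{\left(-7 \right)} + 22} \cdot 58 + o{\left(\frac{2}{4},10 \right)}\right) = -25786 - \left(\sqrt{6 + 22} \cdot 58 + 6\right) = -25786 - \left(\sqrt{28} \cdot 58 + 6\right) = -25786 - \left(2 \sqrt{7} \cdot 58 + 6\right) = -25786 - \left(116 \sqrt{7} + 6\right) = -25786 - \left(6 + 116 \sqrt{7}\right) = -25792 - 116 \sqrt{7}$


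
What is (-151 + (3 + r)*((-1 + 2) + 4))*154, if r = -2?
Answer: -22484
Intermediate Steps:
(-151 + (3 + r)*((-1 + 2) + 4))*154 = (-151 + (3 - 2)*((-1 + 2) + 4))*154 = (-151 + 1*(1 + 4))*154 = (-151 + 1*5)*154 = (-151 + 5)*154 = -146*154 = -22484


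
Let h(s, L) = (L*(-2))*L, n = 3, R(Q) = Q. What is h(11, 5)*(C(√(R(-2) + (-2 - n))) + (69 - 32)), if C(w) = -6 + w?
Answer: -1550 - 50*I*√7 ≈ -1550.0 - 132.29*I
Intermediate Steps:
h(s, L) = -2*L² (h(s, L) = (-2*L)*L = -2*L²)
h(11, 5)*(C(√(R(-2) + (-2 - n))) + (69 - 32)) = (-2*5²)*((-6 + √(-2 + (-2 - 1*3))) + (69 - 32)) = (-2*25)*((-6 + √(-2 + (-2 - 3))) + 37) = -50*((-6 + √(-2 - 5)) + 37) = -50*((-6 + √(-7)) + 37) = -50*((-6 + I*√7) + 37) = -50*(31 + I*√7) = -1550 - 50*I*√7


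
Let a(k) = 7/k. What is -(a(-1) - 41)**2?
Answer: -2304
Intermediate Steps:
-(a(-1) - 41)**2 = -(7/(-1) - 41)**2 = -(7*(-1) - 41)**2 = -(-7 - 41)**2 = -1*(-48)**2 = -1*2304 = -2304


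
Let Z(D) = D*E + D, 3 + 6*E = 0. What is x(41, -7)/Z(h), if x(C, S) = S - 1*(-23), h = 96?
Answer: ⅓ ≈ 0.33333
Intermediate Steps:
E = -½ (E = -½ + (⅙)*0 = -½ + 0 = -½ ≈ -0.50000)
x(C, S) = 23 + S (x(C, S) = S + 23 = 23 + S)
Z(D) = D/2 (Z(D) = D*(-½) + D = -D/2 + D = D/2)
x(41, -7)/Z(h) = (23 - 7)/(((½)*96)) = 16/48 = 16*(1/48) = ⅓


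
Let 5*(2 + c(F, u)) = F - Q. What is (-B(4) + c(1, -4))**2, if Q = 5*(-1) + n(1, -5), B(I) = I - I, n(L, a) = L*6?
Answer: 4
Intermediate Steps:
n(L, a) = 6*L
B(I) = 0
Q = 1 (Q = 5*(-1) + 6*1 = -5 + 6 = 1)
c(F, u) = -11/5 + F/5 (c(F, u) = -2 + (F - 1*1)/5 = -2 + (F - 1)/5 = -2 + (-1 + F)/5 = -2 + (-1/5 + F/5) = -11/5 + F/5)
(-B(4) + c(1, -4))**2 = (-1*0 + (-11/5 + (1/5)*1))**2 = (0 + (-11/5 + 1/5))**2 = (0 - 2)**2 = (-2)**2 = 4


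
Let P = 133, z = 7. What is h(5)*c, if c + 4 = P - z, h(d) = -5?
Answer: -610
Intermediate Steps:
c = 122 (c = -4 + (133 - 1*7) = -4 + (133 - 7) = -4 + 126 = 122)
h(5)*c = -5*122 = -610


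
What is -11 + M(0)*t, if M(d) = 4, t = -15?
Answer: -71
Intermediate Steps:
-11 + M(0)*t = -11 + 4*(-15) = -11 - 60 = -71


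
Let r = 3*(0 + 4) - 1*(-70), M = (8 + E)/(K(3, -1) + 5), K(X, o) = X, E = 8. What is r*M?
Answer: 164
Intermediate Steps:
M = 2 (M = (8 + 8)/(3 + 5) = 16/8 = 16*(⅛) = 2)
r = 82 (r = 3*4 + 70 = 12 + 70 = 82)
r*M = 82*2 = 164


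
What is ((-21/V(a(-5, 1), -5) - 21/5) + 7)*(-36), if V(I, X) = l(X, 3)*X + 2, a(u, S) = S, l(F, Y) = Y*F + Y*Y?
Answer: -3087/40 ≈ -77.175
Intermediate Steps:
l(F, Y) = Y**2 + F*Y (l(F, Y) = F*Y + Y**2 = Y**2 + F*Y)
V(I, X) = 2 + X*(9 + 3*X) (V(I, X) = (3*(X + 3))*X + 2 = (3*(3 + X))*X + 2 = (9 + 3*X)*X + 2 = X*(9 + 3*X) + 2 = 2 + X*(9 + 3*X))
((-21/V(a(-5, 1), -5) - 21/5) + 7)*(-36) = ((-21/(2 + 3*(-5)*(3 - 5)) - 21/5) + 7)*(-36) = ((-21/(2 + 3*(-5)*(-2)) - 21*1/5) + 7)*(-36) = ((-21/(2 + 30) - 21/5) + 7)*(-36) = ((-21/32 - 21/5) + 7)*(-36) = (-777/160 + 7)*(-36) = (343/160)*(-36) = -3087/40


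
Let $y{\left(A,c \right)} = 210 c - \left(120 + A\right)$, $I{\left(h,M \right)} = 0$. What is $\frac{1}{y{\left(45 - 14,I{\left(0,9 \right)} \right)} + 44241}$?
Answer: $\frac{1}{44090} \approx 2.2681 \cdot 10^{-5}$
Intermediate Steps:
$y{\left(A,c \right)} = -120 - A + 210 c$
$\frac{1}{y{\left(45 - 14,I{\left(0,9 \right)} \right)} + 44241} = \frac{1}{\left(-120 - \left(45 - 14\right) + 210 \cdot 0\right) + 44241} = \frac{1}{\left(-120 - 31 + 0\right) + 44241} = \frac{1}{-151 + 44241} = \frac{1}{44090}$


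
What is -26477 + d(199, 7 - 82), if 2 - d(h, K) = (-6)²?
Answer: -26511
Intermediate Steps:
d(h, K) = -34 (d(h, K) = 2 - 1*(-6)² = 2 - 1*36 = 2 - 36 = -34)
-26477 + d(199, 7 - 82) = -26477 - 34 = -26511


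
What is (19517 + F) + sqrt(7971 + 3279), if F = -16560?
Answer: 2957 + 75*sqrt(2) ≈ 3063.1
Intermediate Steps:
(19517 + F) + sqrt(7971 + 3279) = (19517 - 16560) + sqrt(7971 + 3279) = 2957 + sqrt(11250) = 2957 + 75*sqrt(2)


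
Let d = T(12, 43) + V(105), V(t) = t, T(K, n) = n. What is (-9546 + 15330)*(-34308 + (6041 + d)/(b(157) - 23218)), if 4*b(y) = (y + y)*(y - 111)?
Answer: -3890799310680/19607 ≈ -1.9844e+8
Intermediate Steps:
b(y) = y*(-111 + y)/2 (b(y) = ((y + y)*(y - 111))/4 = ((2*y)*(-111 + y))/4 = (2*y*(-111 + y))/4 = y*(-111 + y)/2)
d = 148 (d = 43 + 105 = 148)
(-9546 + 15330)*(-34308 + (6041 + d)/(b(157) - 23218)) = (-9546 + 15330)*(-34308 + (6041 + 148)/((1/2)*157*(-111 + 157) - 23218)) = 5784*(-34308 + 6189/((1/2)*157*46 - 23218)) = 5784*(-34308 + 6189/(3611 - 23218)) = 5784*(-34308 + 6189/(-19607)) = 5784*(-34308 + 6189*(-1/19607)) = 5784*(-34308 - 6189/19607) = 5784*(-672683145/19607) = -3890799310680/19607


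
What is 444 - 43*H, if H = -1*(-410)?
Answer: -17186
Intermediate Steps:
H = 410
444 - 43*H = 444 - 43*410 = 444 - 17630 = -17186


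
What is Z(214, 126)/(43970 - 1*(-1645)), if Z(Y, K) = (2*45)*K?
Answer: 756/3041 ≈ 0.24860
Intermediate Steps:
Z(Y, K) = 90*K
Z(214, 126)/(43970 - 1*(-1645)) = (90*126)/(43970 - 1*(-1645)) = 11340/(43970 + 1645) = 11340/45615 = 11340*(1/45615) = 756/3041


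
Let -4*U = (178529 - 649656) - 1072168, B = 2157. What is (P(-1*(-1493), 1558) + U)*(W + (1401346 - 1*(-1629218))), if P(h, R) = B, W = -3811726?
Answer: -606151637263/2 ≈ -3.0308e+11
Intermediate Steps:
P(h, R) = 2157
U = 1543295/4 (U = -((178529 - 649656) - 1072168)/4 = -(-471127 - 1072168)/4 = -1/4*(-1543295) = 1543295/4 ≈ 3.8582e+5)
(P(-1*(-1493), 1558) + U)*(W + (1401346 - 1*(-1629218))) = (2157 + 1543295/4)*(-3811726 + (1401346 - 1*(-1629218))) = 1551923*(-3811726 + (1401346 + 1629218))/4 = 1551923*(-3811726 + 3030564)/4 = (1551923/4)*(-781162) = -606151637263/2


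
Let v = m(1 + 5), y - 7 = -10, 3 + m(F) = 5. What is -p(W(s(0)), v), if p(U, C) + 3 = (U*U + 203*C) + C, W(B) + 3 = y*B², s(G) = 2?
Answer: -630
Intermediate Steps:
m(F) = 2 (m(F) = -3 + 5 = 2)
y = -3 (y = 7 - 10 = -3)
v = 2
W(B) = -3 - 3*B²
p(U, C) = -3 + U² + 204*C (p(U, C) = -3 + ((U*U + 203*C) + C) = -3 + ((U² + 203*C) + C) = -3 + (U² + 204*C) = -3 + U² + 204*C)
-p(W(s(0)), v) = -(-3 + (-3 - 3*2²)² + 204*2) = -(-3 + (-3 - 3*4)² + 408) = -(-3 + (-3 - 12)² + 408) = -(-3 + (-15)² + 408) = -(-3 + 225 + 408) = -1*630 = -630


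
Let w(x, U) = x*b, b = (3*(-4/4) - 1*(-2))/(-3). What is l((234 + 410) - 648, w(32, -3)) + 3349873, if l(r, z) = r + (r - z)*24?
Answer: 3349517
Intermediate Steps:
b = ⅓ (b = (3*(-4*¼) + 2)*(-⅓) = (3*(-1) + 2)*(-⅓) = (-3 + 2)*(-⅓) = -1*(-⅓) = ⅓ ≈ 0.33333)
w(x, U) = x/3 (w(x, U) = x*(⅓) = x/3)
l(r, z) = -24*z + 25*r (l(r, z) = r + (-24*z + 24*r) = -24*z + 25*r)
l((234 + 410) - 648, w(32, -3)) + 3349873 = (-8*32 + 25*((234 + 410) - 648)) + 3349873 = (-24*32/3 + 25*(644 - 648)) + 3349873 = (-256 + 25*(-4)) + 3349873 = (-256 - 100) + 3349873 = -356 + 3349873 = 3349517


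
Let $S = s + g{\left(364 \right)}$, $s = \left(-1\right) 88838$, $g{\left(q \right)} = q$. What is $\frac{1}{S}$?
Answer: $- \frac{1}{88474} \approx -1.1303 \cdot 10^{-5}$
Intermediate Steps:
$s = -88838$
$S = -88474$ ($S = -88838 + 364 = -88474$)
$\frac{1}{S} = \frac{1}{-88474} = - \frac{1}{88474}$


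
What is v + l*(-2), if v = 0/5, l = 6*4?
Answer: -48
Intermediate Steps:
l = 24
v = 0 (v = 0*(1/5) = 0)
v + l*(-2) = 0 + 24*(-2) = 0 - 48 = -48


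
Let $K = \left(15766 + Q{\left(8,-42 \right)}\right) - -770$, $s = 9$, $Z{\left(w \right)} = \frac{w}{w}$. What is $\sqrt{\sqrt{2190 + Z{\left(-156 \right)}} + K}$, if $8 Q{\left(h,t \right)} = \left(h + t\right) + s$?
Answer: $\frac{\sqrt{264526 + 16 \sqrt{2191}}}{4} \approx 128.76$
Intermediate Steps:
$Z{\left(w \right)} = 1$
$Q{\left(h,t \right)} = \frac{9}{8} + \frac{h}{8} + \frac{t}{8}$ ($Q{\left(h,t \right)} = \frac{\left(h + t\right) + 9}{8} = \frac{9 + h + t}{8} = \frac{9}{8} + \frac{h}{8} + \frac{t}{8}$)
$K = \frac{132263}{8}$ ($K = \left(15766 + \left(\frac{9}{8} + \frac{1}{8} \cdot 8 + \frac{1}{8} \left(-42\right)\right)\right) - -770 = \left(15766 + \left(\frac{9}{8} + 1 - \frac{21}{4}\right)\right) + 770 = \left(15766 - \frac{25}{8}\right) + 770 = \frac{126103}{8} + 770 = \frac{132263}{8} \approx 16533.0$)
$\sqrt{\sqrt{2190 + Z{\left(-156 \right)}} + K} = \sqrt{\sqrt{2190 + 1} + \frac{132263}{8}} = \sqrt{\sqrt{2191} + \frac{132263}{8}} = \sqrt{\frac{132263}{8} + \sqrt{2191}}$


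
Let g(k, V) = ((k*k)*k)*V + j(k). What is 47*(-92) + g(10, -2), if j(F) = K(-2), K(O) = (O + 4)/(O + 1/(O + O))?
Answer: -56924/9 ≈ -6324.9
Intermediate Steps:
K(O) = (4 + O)/(O + 1/(2*O))
j(F) = -8/9 (j(F) = 2*(-2)*(4 - 2)/(1 + 2*(-2)²) = 2*(-2)*2/(1 + 2*4) = 2*(-2)*2/(1 + 8) = 2*(-2)*2/9 = 2*(-2)*(⅑)*2 = -8/9)
g(k, V) = -8/9 + V*k³ (g(k, V) = ((k*k)*k)*V - 8/9 = (k²*k)*V - 8/9 = k³*V - 8/9 = V*k³ - 8/9 = -8/9 + V*k³)
47*(-92) + g(10, -2) = 47*(-92) + (-8/9 - 2*10³) = -4324 + (-8/9 - 2*1000) = -4324 + (-8/9 - 2000) = -4324 - 18008/9 = -56924/9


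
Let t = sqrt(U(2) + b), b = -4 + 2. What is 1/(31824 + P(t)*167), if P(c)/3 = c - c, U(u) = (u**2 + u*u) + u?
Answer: 1/31824 ≈ 3.1423e-5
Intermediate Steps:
U(u) = u + 2*u**2 (U(u) = (u**2 + u**2) + u = 2*u**2 + u = u + 2*u**2)
b = -2
t = 2*sqrt(2) (t = sqrt(2*(1 + 2*2) - 2) = sqrt(2*(1 + 4) - 2) = sqrt(2*5 - 2) = sqrt(10 - 2) = sqrt(8) = 2*sqrt(2) ≈ 2.8284)
P(c) = 0 (P(c) = 3*(c - c) = 3*0 = 0)
1/(31824 + P(t)*167) = 1/(31824 + 0*167) = 1/(31824 + 0) = 1/31824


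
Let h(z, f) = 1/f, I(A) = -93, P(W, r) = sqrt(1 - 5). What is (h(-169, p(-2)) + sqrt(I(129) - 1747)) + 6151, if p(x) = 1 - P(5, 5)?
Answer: 30756/5 + 2*I/5 + 4*I*sqrt(115) ≈ 6151.2 + 43.295*I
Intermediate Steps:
P(W, r) = 2*I (P(W, r) = sqrt(-4) = 2*I)
p(x) = 1 - 2*I
(h(-169, p(-2)) + sqrt(I(129) - 1747)) + 6151 = (1/(1 - 2*I) + sqrt(-93 - 1747)) + 6151 = ((1 + 2*I)/5 + sqrt(-1840)) + 6151 = ((1 + 2*I)/5 + 4*I*sqrt(115)) + 6151 = 6151 + (1 + 2*I)/5 + 4*I*sqrt(115)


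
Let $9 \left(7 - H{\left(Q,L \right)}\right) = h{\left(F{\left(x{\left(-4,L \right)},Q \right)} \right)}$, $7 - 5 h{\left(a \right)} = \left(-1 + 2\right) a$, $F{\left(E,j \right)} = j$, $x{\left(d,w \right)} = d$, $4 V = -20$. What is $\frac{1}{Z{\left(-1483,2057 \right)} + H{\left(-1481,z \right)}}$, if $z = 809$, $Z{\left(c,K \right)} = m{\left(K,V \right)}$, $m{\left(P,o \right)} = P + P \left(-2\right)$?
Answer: $- \frac{15}{31246} \approx -0.00048006$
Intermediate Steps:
$V = -5$ ($V = \frac{1}{4} \left(-20\right) = -5$)
$m{\left(P,o \right)} = - P$ ($m{\left(P,o \right)} = P - 2 P = - P$)
$Z{\left(c,K \right)} = - K$
$h{\left(a \right)} = \frac{7}{5} - \frac{a}{5}$ ($h{\left(a \right)} = \frac{7}{5} - \frac{\left(-1 + 2\right) a}{5} = \frac{7}{5} - \frac{1 a}{5} = \frac{7}{5} - \frac{a}{5}$)
$H{\left(Q,L \right)} = \frac{308}{45} + \frac{Q}{45}$ ($H{\left(Q,L \right)} = 7 - \frac{\frac{7}{5} - \frac{Q}{5}}{9} = 7 + \left(- \frac{7}{45} + \frac{Q}{45}\right) = \frac{308}{45} + \frac{Q}{45}$)
$\frac{1}{Z{\left(-1483,2057 \right)} + H{\left(-1481,z \right)}} = \frac{1}{\left(-1\right) 2057 + \left(\frac{308}{45} + \frac{1}{45} \left(-1481\right)\right)} = \frac{1}{-2057 + \left(\frac{308}{45} - \frac{1481}{45}\right)} = \frac{1}{-2057 - \frac{391}{15}} = \frac{1}{- \frac{31246}{15}} = - \frac{15}{31246}$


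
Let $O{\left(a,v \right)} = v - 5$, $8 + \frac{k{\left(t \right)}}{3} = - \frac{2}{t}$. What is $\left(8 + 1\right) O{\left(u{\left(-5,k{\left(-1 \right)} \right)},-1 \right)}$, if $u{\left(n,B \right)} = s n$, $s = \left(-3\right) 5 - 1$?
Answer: $-54$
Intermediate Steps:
$s = -16$ ($s = -15 - 1 = -16$)
$k{\left(t \right)} = -24 - \frac{6}{t}$ ($k{\left(t \right)} = -24 + 3 \left(- \frac{2}{t}\right) = -24 - \frac{6}{t}$)
$u{\left(n,B \right)} = - 16 n$
$O{\left(a,v \right)} = -5 + v$
$\left(8 + 1\right) O{\left(u{\left(-5,k{\left(-1 \right)} \right)},-1 \right)} = \left(8 + 1\right) \left(-5 - 1\right) = 9 \left(-6\right) = -54$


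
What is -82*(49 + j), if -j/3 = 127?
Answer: 27224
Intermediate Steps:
j = -381 (j = -3*127 = -381)
-82*(49 + j) = -82*(49 - 381) = -82*(-332) = 27224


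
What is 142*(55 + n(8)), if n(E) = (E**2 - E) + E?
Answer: 16898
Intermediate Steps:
n(E) = E**2
142*(55 + n(8)) = 142*(55 + 8**2) = 142*(55 + 64) = 142*119 = 16898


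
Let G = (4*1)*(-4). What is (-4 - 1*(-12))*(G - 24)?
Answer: -320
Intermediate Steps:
G = -16 (G = 4*(-4) = -16)
(-4 - 1*(-12))*(G - 24) = (-4 - 1*(-12))*(-16 - 24) = (-4 + 12)*(-40) = 8*(-40) = -320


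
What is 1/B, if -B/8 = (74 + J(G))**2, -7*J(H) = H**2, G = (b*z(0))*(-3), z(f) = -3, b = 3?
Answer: -49/356168 ≈ -0.00013758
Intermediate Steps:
G = 27 (G = (3*(-3))*(-3) = -9*(-3) = 27)
J(H) = -H**2/7
B = -356168/49 (B = -8*(74 - 1/7*27**2)**2 = -8*(74 - 1/7*729)**2 = -8*(74 - 729/7)**2 = -8*(-211/7)**2 = -8*44521/49 = -356168/49 ≈ -7268.7)
1/B = 1/(-356168/49) = -49/356168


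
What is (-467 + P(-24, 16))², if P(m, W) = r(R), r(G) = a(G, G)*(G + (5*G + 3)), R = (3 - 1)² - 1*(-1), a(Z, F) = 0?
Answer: 218089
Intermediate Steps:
R = 5 (R = 2² + 1 = 4 + 1 = 5)
r(G) = 0 (r(G) = 0*(G + (5*G + 3)) = 0*(G + (3 + 5*G)) = 0*(3 + 6*G) = 0)
P(m, W) = 0
(-467 + P(-24, 16))² = (-467 + 0)² = (-467)² = 218089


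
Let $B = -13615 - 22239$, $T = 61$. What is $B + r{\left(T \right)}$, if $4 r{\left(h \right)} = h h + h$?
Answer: $- \frac{69817}{2} \approx -34909.0$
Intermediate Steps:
$r{\left(h \right)} = \frac{h}{4} + \frac{h^{2}}{4}$ ($r{\left(h \right)} = \frac{h h + h}{4} = \frac{h^{2} + h}{4} = \frac{h + h^{2}}{4} = \frac{h}{4} + \frac{h^{2}}{4}$)
$B = -35854$ ($B = -13615 - 22239 = -35854$)
$B + r{\left(T \right)} = -35854 + \frac{1}{4} \cdot 61 \left(1 + 61\right) = -35854 + \frac{1}{4} \cdot 61 \cdot 62 = -35854 + \frac{1891}{2} = - \frac{69817}{2}$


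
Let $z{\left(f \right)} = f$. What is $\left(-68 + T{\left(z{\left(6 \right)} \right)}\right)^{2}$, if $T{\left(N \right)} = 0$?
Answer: $4624$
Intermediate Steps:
$\left(-68 + T{\left(z{\left(6 \right)} \right)}\right)^{2} = \left(-68 + 0\right)^{2} = \left(-68\right)^{2} = 4624$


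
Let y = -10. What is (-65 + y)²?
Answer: 5625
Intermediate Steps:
(-65 + y)² = (-65 - 10)² = (-75)² = 5625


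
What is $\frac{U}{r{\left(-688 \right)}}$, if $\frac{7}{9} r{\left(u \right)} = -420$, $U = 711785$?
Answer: $- \frac{142357}{108} \approx -1318.1$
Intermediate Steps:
$r{\left(u \right)} = -540$ ($r{\left(u \right)} = \frac{9}{7} \left(-420\right) = -540$)
$\frac{U}{r{\left(-688 \right)}} = \frac{711785}{-540} = 711785 \left(- \frac{1}{540}\right) = - \frac{142357}{108}$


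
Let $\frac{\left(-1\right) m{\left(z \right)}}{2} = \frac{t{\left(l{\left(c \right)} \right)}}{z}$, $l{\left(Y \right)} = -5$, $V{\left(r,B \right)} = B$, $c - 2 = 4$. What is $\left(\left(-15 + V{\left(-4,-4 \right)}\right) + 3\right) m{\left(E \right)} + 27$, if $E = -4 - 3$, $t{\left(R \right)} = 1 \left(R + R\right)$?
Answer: $\frac{509}{7} \approx 72.714$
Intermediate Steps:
$c = 6$ ($c = 2 + 4 = 6$)
$t{\left(R \right)} = 2 R$ ($t{\left(R \right)} = 1 \cdot 2 R = 2 R$)
$E = -7$
$m{\left(z \right)} = \frac{20}{z}$ ($m{\left(z \right)} = - 2 \frac{2 \left(-5\right)}{z} = - 2 \left(- \frac{10}{z}\right) = \frac{20}{z}$)
$\left(\left(-15 + V{\left(-4,-4 \right)}\right) + 3\right) m{\left(E \right)} + 27 = \left(\left(-15 - 4\right) + 3\right) \frac{20}{-7} + 27 = \left(-19 + 3\right) 20 \left(- \frac{1}{7}\right) + 27 = \left(-16\right) \left(- \frac{20}{7}\right) + 27 = \frac{320}{7} + 27 = \frac{509}{7}$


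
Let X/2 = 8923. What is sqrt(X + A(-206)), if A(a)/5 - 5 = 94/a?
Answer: sqrt(189569234)/103 ≈ 133.67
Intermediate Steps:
X = 17846 (X = 2*8923 = 17846)
A(a) = 25 + 470/a (A(a) = 25 + 5*(94/a) = 25 + 470/a)
sqrt(X + A(-206)) = sqrt(17846 + (25 + 470/(-206))) = sqrt(17846 + (25 + 470*(-1/206))) = sqrt(17846 + (25 - 235/103)) = sqrt(17846 + 2340/103) = sqrt(1840478/103) = sqrt(189569234)/103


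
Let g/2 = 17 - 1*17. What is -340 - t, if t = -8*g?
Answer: -340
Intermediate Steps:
g = 0 (g = 2*(17 - 1*17) = 2*(17 - 17) = 2*0 = 0)
t = 0 (t = -8*0 = 0)
-340 - t = -340 - 1*0 = -340 + 0 = -340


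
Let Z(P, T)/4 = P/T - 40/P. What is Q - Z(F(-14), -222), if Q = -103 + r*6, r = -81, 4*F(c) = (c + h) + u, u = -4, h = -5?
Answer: -3150043/5106 ≈ -616.93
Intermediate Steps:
F(c) = -9/4 + c/4 (F(c) = ((c - 5) - 4)/4 = ((-5 + c) - 4)/4 = (-9 + c)/4 = -9/4 + c/4)
Z(P, T) = -160/P + 4*P/T (Z(P, T) = 4*(P/T - 40/P) = 4*(-40/P + P/T) = -160/P + 4*P/T)
Q = -589 (Q = -103 - 81*6 = -103 - 486 = -589)
Q - Z(F(-14), -222) = -589 - (-160/(-9/4 + (1/4)*(-14)) + 4*(-9/4 + (1/4)*(-14))/(-222)) = -589 - (-160/(-9/4 - 7/2) + 4*(-9/4 - 7/2)*(-1/222)) = -589 - (-160/(-23/4) + 4*(-23/4)*(-1/222)) = -589 - (-160*(-4/23) + 23/222) = -589 - (640/23 + 23/222) = -589 - 1*142609/5106 = -589 - 142609/5106 = -3150043/5106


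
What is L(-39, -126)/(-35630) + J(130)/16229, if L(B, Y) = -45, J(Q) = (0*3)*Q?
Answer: 9/7126 ≈ 0.0012630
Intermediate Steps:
J(Q) = 0 (J(Q) = 0*Q = 0)
L(-39, -126)/(-35630) + J(130)/16229 = -45/(-35630) + 0/16229 = -45*(-1/35630) + 0*(1/16229) = 9/7126 + 0 = 9/7126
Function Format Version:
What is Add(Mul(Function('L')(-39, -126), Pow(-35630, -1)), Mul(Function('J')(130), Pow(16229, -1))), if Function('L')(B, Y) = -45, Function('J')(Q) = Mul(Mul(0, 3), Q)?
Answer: Rational(9, 7126) ≈ 0.0012630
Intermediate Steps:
Function('J')(Q) = 0 (Function('J')(Q) = Mul(0, Q) = 0)
Add(Mul(Function('L')(-39, -126), Pow(-35630, -1)), Mul(Function('J')(130), Pow(16229, -1))) = Add(Mul(-45, Pow(-35630, -1)), Mul(0, Pow(16229, -1))) = Add(Mul(-45, Rational(-1, 35630)), Mul(0, Rational(1, 16229))) = Add(Rational(9, 7126), 0) = Rational(9, 7126)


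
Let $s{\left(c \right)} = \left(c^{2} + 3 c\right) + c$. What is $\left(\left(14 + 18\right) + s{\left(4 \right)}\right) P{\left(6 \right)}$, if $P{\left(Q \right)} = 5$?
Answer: $320$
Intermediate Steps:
$s{\left(c \right)} = c^{2} + 4 c$
$\left(\left(14 + 18\right) + s{\left(4 \right)}\right) P{\left(6 \right)} = \left(\left(14 + 18\right) + 4 \left(4 + 4\right)\right) 5 = \left(32 + 4 \cdot 8\right) 5 = \left(32 + 32\right) 5 = 64 \cdot 5 = 320$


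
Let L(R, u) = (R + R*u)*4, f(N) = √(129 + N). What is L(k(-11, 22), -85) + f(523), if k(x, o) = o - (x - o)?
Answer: -18480 + 2*√163 ≈ -18454.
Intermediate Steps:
k(x, o) = -x + 2*o (k(x, o) = o + (o - x) = -x + 2*o)
L(R, u) = 4*R + 4*R*u
L(k(-11, 22), -85) + f(523) = 4*(-1*(-11) + 2*22)*(1 - 85) + √(129 + 523) = 4*(11 + 44)*(-84) + √652 = 4*55*(-84) + 2*√163 = -18480 + 2*√163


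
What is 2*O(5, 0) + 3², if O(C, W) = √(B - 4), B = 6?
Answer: 9 + 2*√2 ≈ 11.828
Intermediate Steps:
O(C, W) = √2 (O(C, W) = √(6 - 4) = √2)
2*O(5, 0) + 3² = 2*√2 + 3² = 2*√2 + 9 = 9 + 2*√2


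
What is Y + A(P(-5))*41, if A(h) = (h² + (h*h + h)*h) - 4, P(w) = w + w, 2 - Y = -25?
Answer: -32937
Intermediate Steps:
Y = 27 (Y = 2 - 1*(-25) = 2 + 25 = 27)
P(w) = 2*w
A(h) = -4 + h² + h*(h + h²) (A(h) = (h² + (h² + h)*h) - 4 = (h² + (h + h²)*h) - 4 = (h² + h*(h + h²)) - 4 = -4 + h² + h*(h + h²))
Y + A(P(-5))*41 = 27 + (-4 + (2*(-5))³ + 2*(2*(-5))²)*41 = 27 + (-4 + (-10)³ + 2*(-10)²)*41 = 27 + (-4 - 1000 + 2*100)*41 = 27 + (-4 - 1000 + 200)*41 = 27 - 804*41 = 27 - 32964 = -32937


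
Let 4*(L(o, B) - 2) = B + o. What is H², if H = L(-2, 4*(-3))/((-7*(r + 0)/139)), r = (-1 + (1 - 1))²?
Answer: 173889/196 ≈ 887.19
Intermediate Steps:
r = 1 (r = (-1 + 0)² = (-1)² = 1)
L(o, B) = 2 + B/4 + o/4 (L(o, B) = 2 + (B + o)/4 = 2 + (B/4 + o/4) = 2 + B/4 + o/4)
H = 417/14 (H = (2 + (4*(-3))/4 + (¼)*(-2))/((-7*(1 + 0)/139)) = (2 + (¼)*(-12) - ½)/((-7*1*(1/139))) = (2 - 3 - ½)/((-7*1/139)) = -3/(2*(-7/139)) = -3/2*(-139/7) = 417/14 ≈ 29.786)
H² = (417/14)² = 173889/196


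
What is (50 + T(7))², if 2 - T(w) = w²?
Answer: 9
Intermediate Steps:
T(w) = 2 - w²
(50 + T(7))² = (50 + (2 - 1*7²))² = (50 + (2 - 1*49))² = (50 + (2 - 49))² = (50 - 47)² = 3² = 9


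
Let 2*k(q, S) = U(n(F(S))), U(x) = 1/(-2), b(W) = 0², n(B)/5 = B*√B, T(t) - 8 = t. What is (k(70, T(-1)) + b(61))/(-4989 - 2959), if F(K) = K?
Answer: 1/31792 ≈ 3.1454e-5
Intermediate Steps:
T(t) = 8 + t
n(B) = 5*B^(3/2) (n(B) = 5*(B*√B) = 5*B^(3/2))
b(W) = 0
U(x) = -½
k(q, S) = -¼ (k(q, S) = (½)*(-½) = -¼)
(k(70, T(-1)) + b(61))/(-4989 - 2959) = (-¼ + 0)/(-4989 - 2959) = -¼/(-7948) = -¼*(-1/7948) = 1/31792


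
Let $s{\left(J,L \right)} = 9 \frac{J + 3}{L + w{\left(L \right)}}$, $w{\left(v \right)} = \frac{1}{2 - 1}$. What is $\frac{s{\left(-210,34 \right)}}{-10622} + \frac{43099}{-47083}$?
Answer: $- \frac{15935199601}{17504046910} \approx -0.91037$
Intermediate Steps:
$w{\left(v \right)} = 1$ ($w{\left(v \right)} = 1^{-1} = 1$)
$s{\left(J,L \right)} = \frac{9 \left(3 + J\right)}{1 + L}$ ($s{\left(J,L \right)} = 9 \frac{J + 3}{L + 1} = 9 \frac{3 + J}{1 + L} = \frac{9 \left(3 + J\right)}{1 + L}$)
$\frac{s{\left(-210,34 \right)}}{-10622} + \frac{43099}{-47083} = \frac{9 \frac{1}{1 + 34} \left(3 - 210\right)}{-10622} + \frac{43099}{-47083} = 9 \cdot \frac{1}{35} \left(-207\right) \left(- \frac{1}{10622}\right) + 43099 \left(- \frac{1}{47083}\right) = 9 \cdot \frac{1}{35} \left(-207\right) \left(- \frac{1}{10622}\right) - \frac{43099}{47083} = \left(- \frac{1863}{35}\right) \left(- \frac{1}{10622}\right) - \frac{43099}{47083} = \frac{1863}{371770} - \frac{43099}{47083} = - \frac{15935199601}{17504046910}$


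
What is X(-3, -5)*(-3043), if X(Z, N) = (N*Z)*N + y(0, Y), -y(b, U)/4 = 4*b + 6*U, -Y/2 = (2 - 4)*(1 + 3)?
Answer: 1396737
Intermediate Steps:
Y = 16 (Y = -2*(2 - 4)*(1 + 3) = -(-4)*4 = -2*(-8) = 16)
y(b, U) = -24*U - 16*b (y(b, U) = -4*(4*b + 6*U) = -24*U - 16*b)
X(Z, N) = -384 + Z*N² (X(Z, N) = (N*Z)*N + (-24*16 - 16*0) = Z*N² + (-384 + 0) = Z*N² - 384 = -384 + Z*N²)
X(-3, -5)*(-3043) = (-384 - 3*(-5)²)*(-3043) = (-384 - 3*25)*(-3043) = (-384 - 75)*(-3043) = -459*(-3043) = 1396737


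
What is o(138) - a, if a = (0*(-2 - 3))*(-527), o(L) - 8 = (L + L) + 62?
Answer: 346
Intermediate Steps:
o(L) = 70 + 2*L (o(L) = 8 + ((L + L) + 62) = 8 + (2*L + 62) = 8 + (62 + 2*L) = 70 + 2*L)
a = 0 (a = (0*(-5))*(-527) = 0*(-527) = 0)
o(138) - a = (70 + 2*138) - 1*0 = (70 + 276) + 0 = 346 + 0 = 346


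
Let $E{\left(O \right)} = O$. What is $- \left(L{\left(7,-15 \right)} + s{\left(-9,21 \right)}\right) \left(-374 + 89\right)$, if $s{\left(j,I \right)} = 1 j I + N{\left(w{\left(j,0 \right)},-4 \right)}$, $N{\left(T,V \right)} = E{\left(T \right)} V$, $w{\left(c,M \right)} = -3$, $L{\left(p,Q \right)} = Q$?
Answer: $-54720$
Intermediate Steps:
$N{\left(T,V \right)} = T V$
$s{\left(j,I \right)} = 12 + I j$ ($s{\left(j,I \right)} = 1 j I - -12 = j I + 12 = I j + 12 = 12 + I j$)
$- \left(L{\left(7,-15 \right)} + s{\left(-9,21 \right)}\right) \left(-374 + 89\right) = - \left(-15 + \left(12 + 21 \left(-9\right)\right)\right) \left(-374 + 89\right) = - \left(-15 + \left(12 - 189\right)\right) \left(-285\right) = - \left(-15 - 177\right) \left(-285\right) = - \left(-192\right) \left(-285\right) = \left(-1\right) 54720 = -54720$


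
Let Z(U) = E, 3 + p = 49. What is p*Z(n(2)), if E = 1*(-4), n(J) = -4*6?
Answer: -184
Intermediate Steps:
p = 46 (p = -3 + 49 = 46)
n(J) = -24
E = -4
Z(U) = -4
p*Z(n(2)) = 46*(-4) = -184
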